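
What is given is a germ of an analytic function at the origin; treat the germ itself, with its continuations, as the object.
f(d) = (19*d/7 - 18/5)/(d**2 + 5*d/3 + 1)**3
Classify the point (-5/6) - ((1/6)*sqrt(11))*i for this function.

The point is a pole of order 3.

The denominator factor d**2 + 5*d/3 + 1 vanishes at (-5/6) - ((1/6)*sqrt(11))*i and appears to the power 3; the numerator there equals (-1231/210) - ((19/42)*sqrt(11))*i, nonzero, and no other factor vanishes.
Hence a pole whose order is the multiplicity, 3.


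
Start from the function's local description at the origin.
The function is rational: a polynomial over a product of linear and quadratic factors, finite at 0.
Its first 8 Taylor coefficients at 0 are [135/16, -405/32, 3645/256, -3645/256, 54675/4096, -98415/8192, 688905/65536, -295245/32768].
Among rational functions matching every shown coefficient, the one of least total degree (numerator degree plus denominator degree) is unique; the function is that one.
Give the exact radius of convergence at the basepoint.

The radius of convergence is 4/3.

No rational of total degree below 2 reproduces all 8 coefficients; solving the [0/2] Pade equations on them gives f(v) = 15/(v + 4/3)**2, whose expansion matches every shown term.
Denominator factor (v + 4/3)^2: pole of order 2 at -4/3, modulus 4/3.
The radius of convergence is the smallest modulus among the singular points: 4/3.


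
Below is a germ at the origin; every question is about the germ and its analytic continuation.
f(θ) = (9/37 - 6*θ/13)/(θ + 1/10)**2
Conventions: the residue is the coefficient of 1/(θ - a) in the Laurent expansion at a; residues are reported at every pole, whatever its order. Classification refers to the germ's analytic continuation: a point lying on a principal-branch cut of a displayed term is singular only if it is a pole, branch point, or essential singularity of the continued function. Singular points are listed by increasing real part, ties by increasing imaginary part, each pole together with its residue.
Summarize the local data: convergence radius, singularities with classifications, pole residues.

Denominator factor (θ + 1/10)^2: pole of order 2 at -1/10, modulus 1/10.
The radius of convergence is the smallest modulus among the singular points: 1/10.
At the order-2 pole -1/10 set g(θ) = (θ - (-1/10))^2*f(θ) = 9/37 - 6*θ/13.
Order-2 pole: residue = g'(a); g'(-1/10) = -6/13, so the residue is -6/13.

Radius of convergence at 0: 1/10.
At -1/10: a pole of order 2; residue -6/13.


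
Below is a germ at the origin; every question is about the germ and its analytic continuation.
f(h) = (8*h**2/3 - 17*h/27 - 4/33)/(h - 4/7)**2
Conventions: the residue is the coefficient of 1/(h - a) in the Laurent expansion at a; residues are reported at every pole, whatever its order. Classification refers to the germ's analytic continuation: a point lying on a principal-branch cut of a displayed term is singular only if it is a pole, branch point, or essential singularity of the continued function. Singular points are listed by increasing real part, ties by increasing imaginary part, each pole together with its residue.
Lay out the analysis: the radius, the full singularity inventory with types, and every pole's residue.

Radius of convergence at 0: 4/7.
At 4/7: a pole of order 2; residue 457/189.

Denominator factor (h - 4/7)^2: pole of order 2 at 4/7, modulus 4/7.
The radius of convergence is the smallest modulus among the singular points: 4/7.
At the order-2 pole 4/7 set g(h) = (h - (4/7))^2*f(h) = 8*h**2/3 - 17*h/27 - 4/33.
Order-2 pole: residue = g'(a); g'(4/7) = 457/189, so the residue is 457/189.


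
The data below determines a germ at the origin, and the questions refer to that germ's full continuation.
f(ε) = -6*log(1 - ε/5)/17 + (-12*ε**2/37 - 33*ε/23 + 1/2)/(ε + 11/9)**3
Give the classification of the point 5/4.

The point is a regular point.

Denominator factors: ε + 11/9 = 89/36 at ε = 5/4 — none vanishes.
Branch term log(1 - ε/(5)): argument at 5/4 is 3/4, nonzero, so 5/4 is not its branch point (a point on a principal cut is still regular for the continued germ).
So the germ continues analytically to 5/4.


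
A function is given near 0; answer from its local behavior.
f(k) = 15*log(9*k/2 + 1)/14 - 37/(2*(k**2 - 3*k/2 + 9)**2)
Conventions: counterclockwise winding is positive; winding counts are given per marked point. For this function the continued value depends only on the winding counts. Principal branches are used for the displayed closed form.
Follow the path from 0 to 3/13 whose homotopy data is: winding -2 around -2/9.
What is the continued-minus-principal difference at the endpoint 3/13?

Continued minus principal equals -(30/7)*pi*i.

The rational part is single-valued and drops out of the difference; each branch term changes only by its own monodromy.
(15/14)*log(1 - k/(-2/9)): each positive loop around -2/9 adds 2*pi*i to the log, so winding -2 contributes (15/14)*(-2)*2*pi*i = -(30/7)*pi*i.
Summing the contributions at k = 3/13 gives -(30/7)*pi*i.


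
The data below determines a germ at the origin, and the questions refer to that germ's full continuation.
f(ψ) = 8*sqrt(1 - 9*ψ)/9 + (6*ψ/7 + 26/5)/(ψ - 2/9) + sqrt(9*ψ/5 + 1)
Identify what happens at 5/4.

The point is a regular point.

Denominator factors: ψ - 2/9 = 37/36 at ψ = 5/4 — none vanishes.
Branch term sqrt(1 - ψ/(-5/9)): argument at 5/4 is 13/4, nonzero, so 5/4 is not its branch point (a point on a principal cut is still regular for the continued germ).
Branch term sqrt(1 - ψ/(1/9)): argument at 5/4 is -41/4, nonzero, so 5/4 is not its branch point (a point on a principal cut is still regular for the continued germ).
So the germ continues analytically to 5/4.


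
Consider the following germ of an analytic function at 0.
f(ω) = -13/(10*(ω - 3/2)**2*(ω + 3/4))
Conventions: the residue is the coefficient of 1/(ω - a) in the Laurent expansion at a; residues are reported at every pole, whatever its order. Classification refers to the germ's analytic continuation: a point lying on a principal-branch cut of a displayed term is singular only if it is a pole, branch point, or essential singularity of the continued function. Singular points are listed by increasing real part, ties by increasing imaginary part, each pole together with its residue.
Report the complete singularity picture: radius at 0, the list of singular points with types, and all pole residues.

Radius of convergence at 0: 3/4.
At -3/4: a pole of order 1; residue -104/405.
At 3/2: a pole of order 2; residue 104/405.

Denominator factor (ω - 3/2)^2: pole of order 2 at 3/2, modulus 3/2.
Denominator factor (ω + 3/4): pole of order 1 at -3/4, modulus 3/4.
The radius of convergence is the smallest modulus among the singular points: 3/4.
At the order-1 pole -3/4 set g(ω) = (ω - (-3/4))*f(ω) = -13/(10*(ω - 3/2)**2).
Simple pole: residue = g(a) at a = -3/4, which is -104/405.
At the order-2 pole 3/2 set g(ω) = (ω - (3/2))^2*f(ω) = -13/(10*(ω + 3/4)).
Order-2 pole: residue = g'(a); g'(3/2) = 104/405, so the residue is 104/405.
List the singular points by increasing real part (a conjugate pair: the negative imaginary part first).


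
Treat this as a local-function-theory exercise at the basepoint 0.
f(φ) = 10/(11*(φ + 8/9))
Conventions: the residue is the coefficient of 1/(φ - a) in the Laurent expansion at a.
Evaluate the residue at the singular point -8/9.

The residue is 10/11.

At the order-1 pole -8/9 set g(φ) = (φ - (-8/9))*f(φ) = 10/11.
Simple pole: residue = g(a) at a = -8/9, which is 10/11.


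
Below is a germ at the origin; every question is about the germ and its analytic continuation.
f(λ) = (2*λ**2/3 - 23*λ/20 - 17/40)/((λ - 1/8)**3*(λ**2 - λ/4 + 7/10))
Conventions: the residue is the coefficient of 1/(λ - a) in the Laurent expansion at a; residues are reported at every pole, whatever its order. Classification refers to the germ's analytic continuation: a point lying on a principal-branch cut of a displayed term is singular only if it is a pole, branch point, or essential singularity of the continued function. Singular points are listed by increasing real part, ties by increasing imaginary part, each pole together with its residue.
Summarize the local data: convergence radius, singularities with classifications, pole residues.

Radius of convergence at 0: 1/8.
At (1/8) - ((1/40)*sqrt(1095))*i: a pole of order 1; residue (-155840/143883) + ((3776/143883)*sqrt(1095))*i.
At 1/8: a pole of order 3; residue 311680/143883.
At (1/8) + ((1/40)*sqrt(1095))*i: a pole of order 1; residue (-155840/143883) - ((3776/143883)*sqrt(1095))*i.

Denominator factor (λ - 1/8)^3: pole of order 3 at 1/8, modulus 1/8.
Denominator factor (λ**2 - λ/4 + 7/10): discriminant -219/80, complex-conjugate roots (1/8) + ((1/40)*sqrt(1095))*i and (1/8) - ((1/40)*sqrt(1095))*i; poles of order 1, moduli (1/10)*sqrt(70) and (1/10)*sqrt(70).
The radius of convergence is the smallest modulus among the singular points: 1/8.
The factor λ**2 - λ/4 + 7/10 splits as (λ - a)(λ - a') with a = (1/8) - ((1/40)*sqrt(1095))*i, a' = (1/8) + ((1/40)*sqrt(1095))*i. At the order-1 pole a set g(λ) = (λ - a)*f(λ) = [(2*λ**2/3 - 23*λ/20 - 17/40)/(λ - 1/8)**3] / (λ - a').
Simple pole: residue = g(a) at a = (1/8) - ((1/40)*sqrt(1095))*i, which is (-155840/143883) + ((3776/143883)*sqrt(1095))*i.
At the order-3 pole 1/8 set g(λ) = (λ - (1/8))^3*f(λ) = (2*λ**2/3 - 23*λ/20 - 17/40)/(λ**2 - λ/4 + 7/10).
Order-3 pole: residue = g''(a)/2; g''(1/8) = 623360/143883, so the residue is 311680/143883.
The factor λ**2 - λ/4 + 7/10 splits as (λ - a)(λ - a') with a = (1/8) + ((1/40)*sqrt(1095))*i, a' = (1/8) - ((1/40)*sqrt(1095))*i. At the order-1 pole a set g(λ) = (λ - a)*f(λ) = [(2*λ**2/3 - 23*λ/20 - 17/40)/(λ - 1/8)**3] / (λ - a').
Simple pole: residue = g(a) at a = (1/8) + ((1/40)*sqrt(1095))*i, which is (-155840/143883) - ((3776/143883)*sqrt(1095))*i.
List the singular points by increasing real part (a conjugate pair: the negative imaginary part first).


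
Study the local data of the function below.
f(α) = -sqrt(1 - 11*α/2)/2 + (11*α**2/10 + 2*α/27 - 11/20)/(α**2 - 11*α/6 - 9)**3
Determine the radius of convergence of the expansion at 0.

Denominator factor (α**2 - 11*α/6 - 9)^3: discriminant 1417/36, real irrational roots 11/12 + (1/12)*sqrt(1417) and 11/12 - (1/12)*sqrt(1417); poles of order 3, moduli 11/12 + (1/12)*sqrt(1417) and -11/12 + (1/12)*sqrt(1417).
Branch term (-1/2)*sqrt(1 - α/(2/11)): its argument vanishes at α = 2/11, a square-root branch point, modulus 2/11.
The radius of convergence is the smallest modulus among the singular points: 2/11.

The radius of convergence is 2/11.


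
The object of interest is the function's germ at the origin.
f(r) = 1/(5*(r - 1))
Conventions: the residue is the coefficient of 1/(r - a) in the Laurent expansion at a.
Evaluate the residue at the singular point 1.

At the order-1 pole 1 set g(r) = (r - (1))*f(r) = 1/5.
Simple pole: residue = g(a) at a = 1, which is 1/5.

The residue is 1/5.


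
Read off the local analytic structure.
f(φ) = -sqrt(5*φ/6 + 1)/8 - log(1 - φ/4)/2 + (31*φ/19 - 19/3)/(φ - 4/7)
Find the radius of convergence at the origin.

Denominator factor (φ - 4/7): pole of order 1 at 4/7, modulus 4/7.
Branch term (-1/8)*sqrt(1 - φ/(-6/5)): its argument vanishes at φ = -6/5, a square-root branch point, modulus 6/5.
Branch term (-1/2)*log(1 - φ/(4)): its argument vanishes at φ = 4, a logarithmic branch point, modulus 4.
The radius of convergence is the smallest modulus among the singular points: 4/7.

The radius of convergence is 4/7.


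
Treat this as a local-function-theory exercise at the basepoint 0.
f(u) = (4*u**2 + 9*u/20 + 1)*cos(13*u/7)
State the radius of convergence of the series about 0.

The factor cos(13*u/7) is entire and contributes no finite singular point.
The polynomial part has no poles.
No finite singular points: the Taylor series at 0 converges everywhere.

The radius of convergence is infinite.


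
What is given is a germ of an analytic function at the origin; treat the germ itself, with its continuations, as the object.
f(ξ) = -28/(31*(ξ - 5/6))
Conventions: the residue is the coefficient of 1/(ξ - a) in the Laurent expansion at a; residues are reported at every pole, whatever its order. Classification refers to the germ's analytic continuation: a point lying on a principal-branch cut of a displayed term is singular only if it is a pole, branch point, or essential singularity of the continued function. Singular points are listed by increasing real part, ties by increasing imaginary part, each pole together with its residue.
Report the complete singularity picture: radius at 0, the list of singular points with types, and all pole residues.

Radius of convergence at 0: 5/6.
At 5/6: a pole of order 1; residue -28/31.

Denominator factor (ξ - 5/6): pole of order 1 at 5/6, modulus 5/6.
The radius of convergence is the smallest modulus among the singular points: 5/6.
At the order-1 pole 5/6 set g(ξ) = (ξ - (5/6))*f(ξ) = -28/31.
Simple pole: residue = g(a) at a = 5/6, which is -28/31.


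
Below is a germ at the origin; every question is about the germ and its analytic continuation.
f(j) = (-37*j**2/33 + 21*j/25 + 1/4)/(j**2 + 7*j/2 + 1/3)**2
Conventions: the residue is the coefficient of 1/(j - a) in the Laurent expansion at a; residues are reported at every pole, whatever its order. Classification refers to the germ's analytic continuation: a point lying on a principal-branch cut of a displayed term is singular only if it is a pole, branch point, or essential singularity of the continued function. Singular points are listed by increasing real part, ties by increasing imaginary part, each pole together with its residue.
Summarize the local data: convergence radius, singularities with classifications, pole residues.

Radius of convergence at 0: 7/4 - (1/12)*sqrt(393).
At -7/4 - (1/12)*sqrt(393): a pole of order 2; residue -(63112/14157825)*sqrt(393).
At -7/4 + (1/12)*sqrt(393): a pole of order 2; residue (63112/14157825)*sqrt(393).

Denominator factor (j**2 + 7*j/2 + 1/3)^2: discriminant 131/12, real irrational roots -7/4 + (1/12)*sqrt(393) and -7/4 - (1/12)*sqrt(393); poles of order 2, moduli 7/4 - (1/12)*sqrt(393) and 7/4 + (1/12)*sqrt(393).
The radius of convergence is the smallest modulus among the singular points: 7/4 - (1/12)*sqrt(393).
The factor j**2 + 7*j/2 + 1/3 splits as (j - a)(j - a') with a = -7/4 - (1/12)*sqrt(393), a' = -7/4 + (1/12)*sqrt(393). At the order-2 pole a set g(j) = (j - a)^2*f(j) = [-37*j**2/33 + 21*j/25 + 1/4] / (j - a')^2.
Order-2 pole: residue = g'(a); g'(-7/4 - (1/12)*sqrt(393)) = -(63112/14157825)*sqrt(393), so the residue is -(63112/14157825)*sqrt(393).
The factor j**2 + 7*j/2 + 1/3 splits as (j - a)(j - a') with a = -7/4 + (1/12)*sqrt(393), a' = -7/4 - (1/12)*sqrt(393). At the order-2 pole a set g(j) = (j - a)^2*f(j) = [-37*j**2/33 + 21*j/25 + 1/4] / (j - a')^2.
Order-2 pole: residue = g'(a); g'(-7/4 + (1/12)*sqrt(393)) = (63112/14157825)*sqrt(393), so the residue is (63112/14157825)*sqrt(393).
List the singular points by increasing real part (a conjugate pair: the negative imaginary part first).


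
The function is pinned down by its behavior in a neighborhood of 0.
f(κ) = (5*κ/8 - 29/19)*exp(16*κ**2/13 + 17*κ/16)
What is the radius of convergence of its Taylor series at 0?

The factor exp(16*κ**2/13 + 17*κ/16) is entire and contributes no finite singular point.
The polynomial part has no poles.
No finite singular points: the Taylor series at 0 converges everywhere.

The radius of convergence is infinite.


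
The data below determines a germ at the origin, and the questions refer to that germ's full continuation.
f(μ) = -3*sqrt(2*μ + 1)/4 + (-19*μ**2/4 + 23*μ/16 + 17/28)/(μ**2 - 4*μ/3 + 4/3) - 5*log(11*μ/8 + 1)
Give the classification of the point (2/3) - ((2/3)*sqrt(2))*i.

The point is a pole of order 1.

The denominator factor μ**2 - 4*μ/3 + 4/3 vanishes at (2/3) - ((2/3)*sqrt(2))*i and appears to the power 1; the numerator there equals (1853/504) + ((235/72)*sqrt(2))*i, nonzero, and no other factor vanishes.
The branch terms are analytic at this point.
Hence a pole whose order is the multiplicity, 1.


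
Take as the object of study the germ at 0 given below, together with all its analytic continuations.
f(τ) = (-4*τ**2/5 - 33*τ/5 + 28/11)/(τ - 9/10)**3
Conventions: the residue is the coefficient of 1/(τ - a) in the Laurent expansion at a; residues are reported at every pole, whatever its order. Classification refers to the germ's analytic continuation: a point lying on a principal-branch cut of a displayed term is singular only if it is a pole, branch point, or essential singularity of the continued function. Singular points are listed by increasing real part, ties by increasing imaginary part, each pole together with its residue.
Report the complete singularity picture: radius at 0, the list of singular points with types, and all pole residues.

Denominator factor (τ - 9/10)^3: pole of order 3 at 9/10, modulus 9/10.
The radius of convergence is the smallest modulus among the singular points: 9/10.
At the order-3 pole 9/10 set g(τ) = (τ - (9/10))^3*f(τ) = -4*τ**2/5 - 33*τ/5 + 28/11.
Order-3 pole: residue = g''(a)/2; g''(9/10) = -8/5, so the residue is -4/5.

Radius of convergence at 0: 9/10.
At 9/10: a pole of order 3; residue -4/5.


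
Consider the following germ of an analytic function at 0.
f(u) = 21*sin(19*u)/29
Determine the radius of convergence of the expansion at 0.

The factor -sin(19*u) is entire and contributes no finite singular point.
The polynomial part has no poles.
No finite singular points: the Taylor series at 0 converges everywhere.

The radius of convergence is infinite.


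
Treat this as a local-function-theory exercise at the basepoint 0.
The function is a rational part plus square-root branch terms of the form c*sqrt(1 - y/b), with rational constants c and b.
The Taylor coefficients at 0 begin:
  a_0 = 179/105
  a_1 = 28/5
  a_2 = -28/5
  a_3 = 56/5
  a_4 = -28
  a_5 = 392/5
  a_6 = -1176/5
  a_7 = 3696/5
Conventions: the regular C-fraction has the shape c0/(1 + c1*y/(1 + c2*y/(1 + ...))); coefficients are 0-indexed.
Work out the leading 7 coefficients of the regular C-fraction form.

The regular C-fraction coefficients are [179/105, -588/179, 767/179, 179/767, 1355/767, 767/1355, 1943/1355].

Taylor coefficients (read off): a_0 = 179/105, a_1 = 28/5, a_2 = -28/5, a_3 = 56/5, a_4 = -28, a_5 = 392/5, a_6 = -1176/5.
c0 = a_0 = 179/105. Peel one level at a time: if S = 1 + c*y/S' with S'(0) = 1, then c is the y-coefficient of S and S' = c*y/(S - 1).
S_1 = c0/f = 1 + (-588/179)*y + (450996/32041)*y^2 + ...; c1 = -588/179.
S_2 = c1*y/(S_1 - 1) = 1 + (767/179)*y + (-1)*y^2 + ...; c2 = 767/179.
S_3 = c2*y/(S_2 - 1) = 1 + (179/767)*y + (-242545/588289)*y^2 + ...; c3 = 179/767.
S_4 = c3*y/(S_3 - 1) = 1 + (1355/767)*y + (-1)*y^2 + ...; c4 = 1355/767.
S_5 = c4*y/(S_4 - 1) = 1 + (767/1355)*y + (-1490281/1836025)*y^2 + ...; c5 = 767/1355.
S_6 = c5*y/(S_5 - 1) = 1 + (1943/1355)*y + ...; c6 = 1943/1355.


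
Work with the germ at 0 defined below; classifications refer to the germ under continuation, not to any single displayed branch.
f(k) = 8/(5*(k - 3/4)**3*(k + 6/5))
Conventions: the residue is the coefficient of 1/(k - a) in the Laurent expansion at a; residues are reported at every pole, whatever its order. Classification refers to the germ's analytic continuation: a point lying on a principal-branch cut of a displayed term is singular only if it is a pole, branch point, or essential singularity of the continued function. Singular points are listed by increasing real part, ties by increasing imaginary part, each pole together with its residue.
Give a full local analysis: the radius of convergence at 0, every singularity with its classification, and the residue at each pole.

Denominator factor (k - 3/4)^3: pole of order 3 at 3/4, modulus 3/4.
Denominator factor (k + 6/5): pole of order 1 at -6/5, modulus 6/5.
The radius of convergence is the smallest modulus among the singular points: 3/4.
At the order-1 pole -6/5 set g(k) = (k - (-6/5))*f(k) = 8/(5*(k - 3/4)**3).
Simple pole: residue = g(a) at a = -6/5, which is -12800/59319.
At the order-3 pole 3/4 set g(k) = (k - (3/4))^3*f(k) = 8/(5*(k + 6/5)).
Order-3 pole: residue = g''(a)/2; g''(3/4) = 25600/59319, so the residue is 12800/59319.
List the singular points by increasing real part (a conjugate pair: the negative imaginary part first).

Radius of convergence at 0: 3/4.
At -6/5: a pole of order 1; residue -12800/59319.
At 3/4: a pole of order 3; residue 12800/59319.


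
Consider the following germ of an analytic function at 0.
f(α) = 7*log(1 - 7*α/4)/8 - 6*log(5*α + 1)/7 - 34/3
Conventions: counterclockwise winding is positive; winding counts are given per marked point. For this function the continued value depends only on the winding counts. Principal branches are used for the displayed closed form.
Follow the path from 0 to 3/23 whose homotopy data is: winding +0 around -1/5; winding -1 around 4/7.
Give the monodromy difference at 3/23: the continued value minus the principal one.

The rational part is single-valued and drops out of the difference; each branch term changes only by its own monodromy.
(-6/7)*log(1 - α/(-1/5)): winding 0 around -1/5, so this term returns to its principal value, contribution 0.
(7/8)*log(1 - α/(4/7)): each positive loop around 4/7 adds 2*pi*i to the log, so winding -1 contributes (7/8)*(-1)*2*pi*i = -(7/4)*pi*i.
Summing the contributions at α = 3/23 gives -(7/4)*pi*i.

Continued minus principal equals -(7/4)*pi*i.


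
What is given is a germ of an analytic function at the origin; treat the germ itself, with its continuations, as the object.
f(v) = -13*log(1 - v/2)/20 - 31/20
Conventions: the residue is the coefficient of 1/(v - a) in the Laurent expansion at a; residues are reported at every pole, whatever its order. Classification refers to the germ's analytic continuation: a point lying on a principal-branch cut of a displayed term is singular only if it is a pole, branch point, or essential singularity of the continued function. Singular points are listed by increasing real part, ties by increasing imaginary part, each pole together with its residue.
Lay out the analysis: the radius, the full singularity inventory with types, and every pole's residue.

Branch term (-13/20)*log(1 - v/(2)): its argument vanishes at v = 2, a logarithmic branch point, modulus 2.
The radius of convergence is the smallest modulus among the singular points: 2.

Radius of convergence at 0: 2.
At 2: a logarithmic branch point.


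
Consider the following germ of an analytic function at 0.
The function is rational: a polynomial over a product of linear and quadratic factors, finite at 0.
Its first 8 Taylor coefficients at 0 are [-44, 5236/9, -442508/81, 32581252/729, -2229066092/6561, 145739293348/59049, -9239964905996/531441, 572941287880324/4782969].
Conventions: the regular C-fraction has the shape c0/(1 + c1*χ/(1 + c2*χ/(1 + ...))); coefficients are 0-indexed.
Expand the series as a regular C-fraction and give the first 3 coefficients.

The regular C-fraction coefficients are [-44, 119/9, -456/119].

Taylor coefficients (read off): a_0 = -44, a_1 = 5236/9, a_2 = -442508/81.
c0 = a_0 = -44. Peel one level at a time: if S = 1 + c*χ/S' with S'(0) = 1, then c is the χ-coefficient of S and S' = c*χ/(S - 1).
S_1 = c0/f = 1 + (119/9)*χ + (152/3)*χ^2 + ...; c1 = 119/9.
S_2 = c1*χ/(S_1 - 1) = 1 + (-456/119)*χ + ...; c2 = -456/119.


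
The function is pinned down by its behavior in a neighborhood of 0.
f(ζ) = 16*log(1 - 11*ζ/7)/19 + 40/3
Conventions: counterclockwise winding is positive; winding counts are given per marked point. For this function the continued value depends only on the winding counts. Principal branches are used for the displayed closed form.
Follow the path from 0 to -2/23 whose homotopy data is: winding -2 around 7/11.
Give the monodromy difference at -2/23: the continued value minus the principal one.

The rational part is single-valued and drops out of the difference; each branch term changes only by its own monodromy.
(16/19)*log(1 - ζ/(7/11)): each positive loop around 7/11 adds 2*pi*i to the log, so winding -2 contributes (16/19)*(-2)*2*pi*i = -(64/19)*pi*i.
Summing the contributions at ζ = -2/23 gives -(64/19)*pi*i.

Continued minus principal equals -(64/19)*pi*i.


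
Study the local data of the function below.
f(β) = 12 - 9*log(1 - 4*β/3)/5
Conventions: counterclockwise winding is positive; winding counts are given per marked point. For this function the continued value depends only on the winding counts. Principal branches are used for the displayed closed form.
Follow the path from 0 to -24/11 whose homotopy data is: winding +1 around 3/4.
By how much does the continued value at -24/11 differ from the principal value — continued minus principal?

Continued minus principal equals -(18/5)*pi*i.

The rational part is single-valued and drops out of the difference; each branch term changes only by its own monodromy.
(-9/5)*log(1 - β/(3/4)): each positive loop around 3/4 adds 2*pi*i to the log, so winding +1 contributes (-9/5)*(1)*2*pi*i = -(18/5)*pi*i.
Summing the contributions at β = -24/11 gives -(18/5)*pi*i.


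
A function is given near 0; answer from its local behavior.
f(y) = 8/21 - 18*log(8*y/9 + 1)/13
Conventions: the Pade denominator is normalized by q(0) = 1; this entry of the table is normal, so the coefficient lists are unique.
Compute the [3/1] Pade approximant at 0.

Taylor coefficients needed (expand at 0): a_0 = 8/21, a_1 = -16/13, a_2 = 64/117, a_3 = -1024/3159, a_4 = 2048/9477.
Write the denominator as Q(y) = 1 + q1*y. Requiring Q*f - P = O(y^5) with deg P <= 3 kills the coefficients of y^4..y^4 in Q*f:
  y^4: a_4 + q1*a_3 = 0, i.e. 2048/9477 + (-1024/3159)*q1 = 0.
Solving this linear system: q1 = 2/3.
The numerator is Q*f truncated at degree 3: P0 = a_0 = 8/21; P1 = a_1 + q1*a_0 = -800/819; P2 = a_2 + q1*a_1 = -32/117; P3 = a_3 + q1*a_2 = 128/3159.

The Pade approximant has numerator coefficients [8/21, -800/819, -32/117, 128/3159]; denominator coefficients [1, 2/3].


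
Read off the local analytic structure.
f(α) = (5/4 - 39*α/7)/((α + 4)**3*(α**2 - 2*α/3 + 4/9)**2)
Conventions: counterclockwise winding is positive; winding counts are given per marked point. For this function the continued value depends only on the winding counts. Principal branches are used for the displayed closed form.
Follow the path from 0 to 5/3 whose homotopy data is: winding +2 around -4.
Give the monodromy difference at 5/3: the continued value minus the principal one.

Continued minus principal equals 0.

The function is rational, hence single-valued: continuing it around any pole returns the same value, so the difference is 0.


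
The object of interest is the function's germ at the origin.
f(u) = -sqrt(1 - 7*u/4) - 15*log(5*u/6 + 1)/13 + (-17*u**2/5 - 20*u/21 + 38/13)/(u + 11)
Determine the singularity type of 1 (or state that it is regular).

Denominator factors: u + 11 = 12 at u = 1 — none vanishes.
Branch term log(1 - u/(-6/5)): argument at 1 is 11/6, nonzero, so 1 is not its branch point (a point on a principal cut is still regular for the continued germ).
Branch term sqrt(1 - u/(4/7)): argument at 1 is -3/4, nonzero, so 1 is not its branch point (a point on a principal cut is still regular for the continued germ).
So the germ continues analytically to 1.

The point is a regular point.


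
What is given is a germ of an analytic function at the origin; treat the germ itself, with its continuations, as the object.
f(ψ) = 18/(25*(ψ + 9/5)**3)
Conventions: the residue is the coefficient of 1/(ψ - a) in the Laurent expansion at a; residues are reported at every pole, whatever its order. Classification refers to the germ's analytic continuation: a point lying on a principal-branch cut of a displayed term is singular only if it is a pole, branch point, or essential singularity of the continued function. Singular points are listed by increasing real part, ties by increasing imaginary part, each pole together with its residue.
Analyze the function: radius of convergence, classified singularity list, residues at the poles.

Radius of convergence at 0: 9/5.
At -9/5: a pole of order 3; residue 0.

Denominator factor (ψ + 9/5)^3: pole of order 3 at -9/5, modulus 9/5.
The radius of convergence is the smallest modulus among the singular points: 9/5.
At the order-3 pole -9/5 set g(ψ) = (ψ - (-9/5))^3*f(ψ) = 18/25.
Order-3 pole: residue = g''(a)/2; g''(-9/5) = 0, so the residue is 0.


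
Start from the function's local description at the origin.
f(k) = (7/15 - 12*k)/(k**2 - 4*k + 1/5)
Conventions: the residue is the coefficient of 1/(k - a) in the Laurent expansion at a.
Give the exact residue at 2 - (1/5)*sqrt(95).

The factor k**2 - 4*k + 1/5 splits as (k - a)(k - a') with a = 2 - (1/5)*sqrt(95), a' = 2 + (1/5)*sqrt(95). At the order-1 pole a set g(k) = (k - a)*f(k) = [7/15 - 12*k] / (k - a').
Simple pole: residue = g(a) at a = 2 - (1/5)*sqrt(95), which is -6 + (353/570)*sqrt(95).

The residue is -6 + (353/570)*sqrt(95).


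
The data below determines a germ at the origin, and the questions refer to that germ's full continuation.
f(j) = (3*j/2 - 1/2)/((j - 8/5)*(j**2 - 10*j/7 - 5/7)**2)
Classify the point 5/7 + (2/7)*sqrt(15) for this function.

The point is a pole of order 2.

The denominator factor j**2 - 10*j/7 - 5/7 vanishes at 5/7 + (2/7)*sqrt(15) and appears to the power 2; the numerator there equals 4/7 + (3/7)*sqrt(15), nonzero, and no other factor vanishes.
Hence a pole whose order is the multiplicity, 2.


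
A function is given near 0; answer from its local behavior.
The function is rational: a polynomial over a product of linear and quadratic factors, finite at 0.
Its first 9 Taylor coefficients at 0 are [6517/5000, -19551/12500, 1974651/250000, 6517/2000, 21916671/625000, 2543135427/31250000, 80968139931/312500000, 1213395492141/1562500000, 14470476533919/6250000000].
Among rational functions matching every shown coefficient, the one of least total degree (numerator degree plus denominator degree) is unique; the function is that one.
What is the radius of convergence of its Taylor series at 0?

The radius of convergence is 1/3.

No rational of total degree below 7 reproduces all 9 coefficients; solving the [0/7] Pade equations on them gives f(h) = -19/(15*(h - 1/3)*(h**2 + 2*h + 10/7)**3), whose expansion matches every shown term.
Denominator factor (h - 1/3): pole of order 1 at 1/3, modulus 1/3.
Denominator factor (h**2 + 2*h + 10/7)^3: discriminant -12/7, complex-conjugate roots (-1) + ((1/7)*sqrt(21))*i and (-1) - ((1/7)*sqrt(21))*i; poles of order 3, moduli (1/7)*sqrt(70) and (1/7)*sqrt(70).
The radius of convergence is the smallest modulus among the singular points: 1/3.


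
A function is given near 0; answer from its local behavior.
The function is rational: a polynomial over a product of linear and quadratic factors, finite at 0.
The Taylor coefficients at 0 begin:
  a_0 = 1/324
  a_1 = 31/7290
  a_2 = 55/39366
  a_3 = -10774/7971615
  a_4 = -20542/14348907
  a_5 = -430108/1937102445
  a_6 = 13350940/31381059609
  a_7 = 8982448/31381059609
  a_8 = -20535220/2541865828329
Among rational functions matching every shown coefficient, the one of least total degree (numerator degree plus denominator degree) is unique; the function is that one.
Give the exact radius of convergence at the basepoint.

The radius of convergence is (3/2)*sqrt(2).

No rational of total degree below 7 reproduces all 9 coefficients; solving the [1/6] Pade equations on them gives f(k) = (3*k/40 + 9/32)/(k**2 - 5*k/3 + 9/2)**3, whose expansion matches every shown term.
Denominator factor (k**2 - 5*k/3 + 9/2)^3: discriminant -137/9, complex-conjugate roots (5/6) + ((1/6)*sqrt(137))*i and (5/6) - ((1/6)*sqrt(137))*i; poles of order 3, moduli (3/2)*sqrt(2) and (3/2)*sqrt(2).
The radius of convergence is the smallest modulus among the singular points: (3/2)*sqrt(2).


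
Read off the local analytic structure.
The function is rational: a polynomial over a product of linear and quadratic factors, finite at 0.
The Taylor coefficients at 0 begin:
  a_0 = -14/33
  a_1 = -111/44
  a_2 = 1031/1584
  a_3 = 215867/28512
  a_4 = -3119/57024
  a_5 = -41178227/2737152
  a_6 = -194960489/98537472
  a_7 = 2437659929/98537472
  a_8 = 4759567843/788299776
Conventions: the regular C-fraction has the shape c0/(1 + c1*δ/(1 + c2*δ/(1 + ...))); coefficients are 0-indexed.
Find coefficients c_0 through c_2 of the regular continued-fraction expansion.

The regular C-fraction coefficients are [-14/33, -333/56, 347101/55944].

Taylor coefficients (read off): a_0 = -14/33, a_1 = -111/44, a_2 = 1031/1584.
c0 = a_0 = -14/33. Peel one level at a time: if S = 1 + c*δ/S' with S'(0) = 1, then c is the δ-coefficient of S and S' = c*δ/(S - 1).
S_1 = c0/f = 1 + (-333/56)*δ + (347101/9408)*δ^2 + ...; c1 = -333/56.
S_2 = c1*δ/(S_1 - 1) = 1 + (347101/55944)*δ + ...; c2 = 347101/55944.


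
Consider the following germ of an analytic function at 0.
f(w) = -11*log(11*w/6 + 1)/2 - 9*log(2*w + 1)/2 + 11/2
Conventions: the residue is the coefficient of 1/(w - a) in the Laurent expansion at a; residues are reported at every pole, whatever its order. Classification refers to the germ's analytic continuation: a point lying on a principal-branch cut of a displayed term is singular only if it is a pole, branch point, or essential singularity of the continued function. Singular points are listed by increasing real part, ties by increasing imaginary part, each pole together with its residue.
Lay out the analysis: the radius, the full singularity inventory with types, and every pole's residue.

Radius of convergence at 0: 1/2.
At -6/11: a logarithmic branch point.
At -1/2: a logarithmic branch point.

Branch term (-9/2)*log(1 - w/(-1/2)): its argument vanishes at w = -1/2, a logarithmic branch point, modulus 1/2.
Branch term (-11/2)*log(1 - w/(-6/11)): its argument vanishes at w = -6/11, a logarithmic branch point, modulus 6/11.
The radius of convergence is the smallest modulus among the singular points: 1/2.
List the singular points by increasing real part (a conjugate pair: the negative imaginary part first).


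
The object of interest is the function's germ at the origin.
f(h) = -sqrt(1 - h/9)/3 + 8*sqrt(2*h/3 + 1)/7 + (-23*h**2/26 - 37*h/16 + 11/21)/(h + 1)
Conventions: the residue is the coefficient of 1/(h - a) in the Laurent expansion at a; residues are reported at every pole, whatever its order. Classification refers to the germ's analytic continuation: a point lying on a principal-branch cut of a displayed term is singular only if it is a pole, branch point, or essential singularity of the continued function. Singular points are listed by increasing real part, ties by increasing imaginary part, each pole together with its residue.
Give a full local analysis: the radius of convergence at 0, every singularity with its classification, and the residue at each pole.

Radius of convergence at 0: 1.
At -3/2: an algebraic (square-root) branch point.
At -1: a pole of order 1; residue 8525/4368.
At 9: an algebraic (square-root) branch point.

Denominator factor (h + 1): pole of order 1 at -1, modulus 1.
Branch term (-1/3)*sqrt(1 - h/(9)): its argument vanishes at h = 9, a square-root branch point, modulus 9.
Branch term (8/7)*sqrt(1 - h/(-3/2)): its argument vanishes at h = -3/2, a square-root branch point, modulus 3/2.
The radius of convergence is the smallest modulus among the singular points: 1.
The branch terms are analytic at -1 and contribute nothing to the residue; only the rational part matters.
At the order-1 pole -1 set g(h) = (h - (-1))*(rational part) = -23*h**2/26 - 37*h/16 + 11/21.
Simple pole: residue = g(a) at a = -1, which is 8525/4368.
List the singular points by increasing real part (a conjugate pair: the negative imaginary part first).


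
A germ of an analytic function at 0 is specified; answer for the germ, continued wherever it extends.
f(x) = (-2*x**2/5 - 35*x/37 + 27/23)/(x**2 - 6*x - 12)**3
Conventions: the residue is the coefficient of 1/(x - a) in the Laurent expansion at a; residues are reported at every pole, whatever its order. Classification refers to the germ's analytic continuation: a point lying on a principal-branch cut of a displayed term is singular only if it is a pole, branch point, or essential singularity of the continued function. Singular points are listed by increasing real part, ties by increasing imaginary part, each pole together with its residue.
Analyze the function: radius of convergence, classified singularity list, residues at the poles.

Radius of convergence at 0: -3 + sqrt(21).
At 3 - sqrt(21): a pole of order 3; residue (2621/52540740)*sqrt(21).
At 3 + sqrt(21): a pole of order 3; residue -(2621/52540740)*sqrt(21).

Denominator factor (x**2 - 6*x - 12)^3: discriminant 84, real irrational roots 3 + sqrt(21) and 3 - sqrt(21); poles of order 3, moduli 3 + sqrt(21) and -3 + sqrt(21).
The radius of convergence is the smallest modulus among the singular points: -3 + sqrt(21).
The factor x**2 - 6*x - 12 splits as (x - a)(x - a') with a = 3 - sqrt(21), a' = 3 + sqrt(21). At the order-3 pole a set g(x) = (x - a)^3*f(x) = [-2*x**2/5 - 35*x/37 + 27/23] / (x - a')^3.
Order-3 pole: residue = g''(a)/2; g''(3 - sqrt(21)) = (2621/26270370)*sqrt(21), so the residue is (2621/52540740)*sqrt(21).
The factor x**2 - 6*x - 12 splits as (x - a)(x - a') with a = 3 + sqrt(21), a' = 3 - sqrt(21). At the order-3 pole a set g(x) = (x - a)^3*f(x) = [-2*x**2/5 - 35*x/37 + 27/23] / (x - a')^3.
Order-3 pole: residue = g''(a)/2; g''(3 + sqrt(21)) = -(2621/26270370)*sqrt(21), so the residue is -(2621/52540740)*sqrt(21).
List the singular points by increasing real part (a conjugate pair: the negative imaginary part first).


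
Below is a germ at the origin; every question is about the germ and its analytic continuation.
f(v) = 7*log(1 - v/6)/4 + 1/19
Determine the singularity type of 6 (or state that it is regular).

The point is a logarithmic branch point.

The term (7/4)*log(1 - v/(6)) has argument 1 - 6/(6) = 0 at 6: a logarithmic (infinitely-sheeted) branch point; the remaining terms are analytic or single-valued there.


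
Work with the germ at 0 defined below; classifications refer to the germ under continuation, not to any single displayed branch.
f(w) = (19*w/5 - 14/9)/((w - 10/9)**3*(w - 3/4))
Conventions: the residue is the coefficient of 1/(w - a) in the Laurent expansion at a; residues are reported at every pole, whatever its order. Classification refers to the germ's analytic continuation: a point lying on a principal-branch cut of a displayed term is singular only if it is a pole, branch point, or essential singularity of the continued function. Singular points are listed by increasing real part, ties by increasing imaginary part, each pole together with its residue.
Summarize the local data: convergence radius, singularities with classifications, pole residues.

Radius of convergence at 0: 3/4.
At 3/4: a pole of order 1; residue -301968/10985.
At 10/9: a pole of order 3; residue 301968/10985.

Denominator factor (w - 3/4): pole of order 1 at 3/4, modulus 3/4.
Denominator factor (w - 10/9)^3: pole of order 3 at 10/9, modulus 10/9.
The radius of convergence is the smallest modulus among the singular points: 3/4.
At the order-1 pole 3/4 set g(w) = (w - (3/4))*f(w) = (19*w/5 - 14/9)/(w - 10/9)**3.
Simple pole: residue = g(a) at a = 3/4, which is -301968/10985.
At the order-3 pole 10/9 set g(w) = (w - (10/9))^3*f(w) = (19*w/5 - 14/9)/(w - 3/4).
Order-3 pole: residue = g''(a)/2; g''(10/9) = 603936/10985, so the residue is 301968/10985.
List the singular points by increasing real part (a conjugate pair: the negative imaginary part first).


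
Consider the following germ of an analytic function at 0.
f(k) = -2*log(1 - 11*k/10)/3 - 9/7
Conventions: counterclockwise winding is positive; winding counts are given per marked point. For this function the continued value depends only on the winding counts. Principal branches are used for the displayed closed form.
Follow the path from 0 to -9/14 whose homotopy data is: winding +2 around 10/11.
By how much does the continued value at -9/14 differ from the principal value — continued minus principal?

Continued minus principal equals -(8/3)*pi*i.

The rational part is single-valued and drops out of the difference; each branch term changes only by its own monodromy.
(-2/3)*log(1 - k/(10/11)): each positive loop around 10/11 adds 2*pi*i to the log, so winding +2 contributes (-2/3)*(2)*2*pi*i = -(8/3)*pi*i.
Summing the contributions at k = -9/14 gives -(8/3)*pi*i.
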